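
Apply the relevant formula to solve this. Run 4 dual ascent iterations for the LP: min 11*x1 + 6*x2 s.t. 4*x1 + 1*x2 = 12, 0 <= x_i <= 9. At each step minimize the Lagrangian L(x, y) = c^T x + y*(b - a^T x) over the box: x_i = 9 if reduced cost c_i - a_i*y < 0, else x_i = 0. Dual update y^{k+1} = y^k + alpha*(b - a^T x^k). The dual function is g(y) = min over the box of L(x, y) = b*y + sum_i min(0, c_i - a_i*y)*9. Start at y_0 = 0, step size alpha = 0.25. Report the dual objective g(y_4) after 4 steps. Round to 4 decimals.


Dual ascent for LP: min 11*x1 + 6*x2, 4*x1 + 1*x2 = 12, 0 <= x_i <= 9
Step 1: y^k = 0.0, reduced costs: (11.0, 6.0)
  x^k = (0.0, 0.0), subgradient = b - a^T x = 12.0
  y^{k+1} = 0.0 + 0.25*12.0 = 3.0
Step 2: y^k = 3.0, reduced costs: (-1.0, 3.0)
  x^k = (9.0, 0.0), subgradient = b - a^T x = -24.0
  y^{k+1} = 3.0 + 0.25*-24.0 = -3.0
Step 3: y^k = -3.0, reduced costs: (23.0, 9.0)
  x^k = (0.0, 0.0), subgradient = b - a^T x = 12.0
  y^{k+1} = -3.0 + 0.25*12.0 = 0.0
Step 4: y^k = 0.0, reduced costs: (11.0, 6.0)
  x^k = (0.0, 0.0), subgradient = b - a^T x = 12.0
  y^{k+1} = 0.0 + 0.25*12.0 = 3.0
Dual objective at y_4 = 3.0: reduced costs (-1.0, 3.0), box minimizer x = (9.0, 0.0)
g(y_4) = b*y + (c1 - a1*y)*x1 + (c2 - a2*y)*x2 = 12*3.0 + (-1.0)*9.0 + 3.0*0.0 = 36.0 - 9.0 + 0.0 = 27.0


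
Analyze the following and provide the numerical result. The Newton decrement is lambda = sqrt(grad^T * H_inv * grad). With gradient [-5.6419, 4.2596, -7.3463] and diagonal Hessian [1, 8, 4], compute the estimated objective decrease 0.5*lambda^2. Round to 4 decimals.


Step 1: H is diagonal, so H^(-1) * g = [-5.6419, 0.5325, -1.8366].
Step 2: g^T H^(-1) g = sum_i g_i^2 / H_ii
  = (-5.6419)^2/1 + (4.2596)^2/8 + (-7.3463)^2/4
  = 31.831 + 2.268 + 13.492 = 47.5911
Step 3: Objective decrease = 0.5 * g^T H^(-1) g = 23.7955


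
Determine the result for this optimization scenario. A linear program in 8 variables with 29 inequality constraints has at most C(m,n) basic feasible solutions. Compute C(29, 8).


Each vertex corresponds to some choice of n active constraints out of m, so the number of vertices is at most C(m, n) = m! / (n!(m-n)!).
m = 29, n = 8
Numerator: 29 * 28 * 27 * 26 * 25 * 24 * 23 * 22
Denominator: 8! = 40320
C(29, 8) = 4292145


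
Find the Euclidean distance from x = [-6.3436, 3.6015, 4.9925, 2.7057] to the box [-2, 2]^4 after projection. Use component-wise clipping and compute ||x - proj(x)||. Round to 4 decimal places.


Project each component onto [-2, 2].
clip(-6.3436) = -2.0, clip(3.6015) = 2.0, clip(4.9925) = 2.0, clip(2.7057) = 2.0
Projection = [-2.0, 2.0, 2.0, 2.0]
Squared diffs: [18.8669, 2.5648, 8.9551, 0.498]
Distance = sqrt(30.8848) = 5.5574


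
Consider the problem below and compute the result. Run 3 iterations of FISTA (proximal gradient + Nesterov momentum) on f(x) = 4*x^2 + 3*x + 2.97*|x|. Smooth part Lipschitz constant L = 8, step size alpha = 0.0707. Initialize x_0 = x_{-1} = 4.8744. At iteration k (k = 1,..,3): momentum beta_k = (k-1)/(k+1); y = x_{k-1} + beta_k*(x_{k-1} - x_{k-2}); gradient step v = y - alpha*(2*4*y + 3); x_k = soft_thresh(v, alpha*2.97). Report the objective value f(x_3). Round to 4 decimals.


FISTA on f(x) = 4*x^2 + 3*x + 2.97*|x|
L = 8, alpha = 0.0707
Iteration 1: beta = 0.0, y = 4.8744 + 0.0*(4.8744 - 4.8744) = 4.8744
  grad(y) = 41.9952, v = y - alpha*grad = 1.9053
  prox(v) = soft_thresh(1.9053, 0.21) = 1.6954
Iteration 2: beta = 0.3333, y = 1.6954 + 0.3333*(1.6954 - 4.8744) = 0.6357
  grad(y) = 8.0854, v = y - alpha*grad = 0.064
  prox(v) = soft_thresh(0.064, 0.21) = 0.0
Iteration 3: beta = 0.5, y = 0.0 + 0.5*(0.0 - 1.6954) = -0.8477
  grad(y) = -3.7814, v = y - alpha*grad = -0.5803
  prox(v) = soft_thresh(-0.5803, 0.21) = -0.3704
f(x_3) = 4*(-0.3704)^2 + 3*(-0.3704) + 2.97*|-0.3704| = 0.5375


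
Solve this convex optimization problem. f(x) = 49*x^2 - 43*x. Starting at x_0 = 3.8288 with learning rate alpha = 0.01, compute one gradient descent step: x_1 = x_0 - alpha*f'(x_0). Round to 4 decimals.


We compute the gradient at x_0 and apply the update.
f'(x) = 98*x - 43
f'(3.8288) = 98*3.8288 - 43 = 332.2224
x_1 = 3.8288 - 0.01*332.2224 = 0.5066


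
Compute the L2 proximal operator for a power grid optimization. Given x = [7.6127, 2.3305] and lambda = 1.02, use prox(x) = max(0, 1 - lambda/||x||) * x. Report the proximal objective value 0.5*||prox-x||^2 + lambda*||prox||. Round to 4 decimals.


Step 1: Compute ||x||.
||x|| = 7.9614
Step 2: Compute scaling factor.
scale = max(0, 1 - 1.02/7.9614) = 0.8719
Step 3: prox(x) = [6.6374, 2.0319]
||prox(x)|| = 6.9414
Step 4: Proximal objective.
0.5*||prox-x||^2 = 0.5202
lambda*||prox|| = 7.0802
Total = 7.6005


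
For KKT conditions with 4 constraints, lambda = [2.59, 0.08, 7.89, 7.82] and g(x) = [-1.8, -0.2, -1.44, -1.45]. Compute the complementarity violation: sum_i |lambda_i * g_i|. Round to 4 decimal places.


KKT complementary slackness check:
lambda_1 * g_1 = 2.59 * -1.8 = -4.662
lambda_2 * g_2 = 0.08 * -0.2 = -0.016
lambda_3 * g_3 = 7.89 * -1.44 = -11.3616
lambda_4 * g_4 = 7.82 * -1.45 = -11.339
Total violation = 4.662 + 0.016 + 11.3616 + 11.339 = 27.3786


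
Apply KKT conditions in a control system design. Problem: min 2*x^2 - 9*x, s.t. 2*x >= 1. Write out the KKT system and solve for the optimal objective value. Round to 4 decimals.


Step 1: Try lambda = 0 (constraint inactive).
Stationarity: 2*2*x - 9 = 0
x* = 9/(2*2) = 2.25
Check constraint: 2*2.25 = 4.5 >= 1 -- satisfied.
Step 2: Compute optimal value.
f(x*) = 2*2.25^2 - 9*2.25 = -10.125


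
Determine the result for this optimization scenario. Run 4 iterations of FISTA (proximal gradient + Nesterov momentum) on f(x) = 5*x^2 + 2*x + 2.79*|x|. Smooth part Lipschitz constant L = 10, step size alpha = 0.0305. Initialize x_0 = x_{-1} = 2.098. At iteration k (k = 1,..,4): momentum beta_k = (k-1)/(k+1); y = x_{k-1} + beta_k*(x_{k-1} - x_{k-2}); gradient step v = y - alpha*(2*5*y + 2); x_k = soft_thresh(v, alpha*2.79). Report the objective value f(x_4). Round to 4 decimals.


FISTA on f(x) = 5*x^2 + 2*x + 2.79*|x|
L = 10, alpha = 0.0305
Iteration 1: beta = 0.0, y = 2.098 + 0.0*(2.098 - 2.098) = 2.098
  grad(y) = 22.98, v = y - alpha*grad = 1.3971
  prox(v) = soft_thresh(1.3971, 0.0851) = 1.312
Iteration 2: beta = 0.3333, y = 1.312 + 0.3333*(1.312 - 2.098) = 1.05
  grad(y) = 12.5002, v = y - alpha*grad = 0.6688
  prox(v) = soft_thresh(0.6688, 0.0851) = 0.5837
Iteration 3: beta = 0.5, y = 0.5837 + 0.5*(0.5837 - 1.312) = 0.2195
  grad(y) = 4.195, v = y - alpha*grad = 0.0915
  prox(v) = soft_thresh(0.0915, 0.0851) = 0.0065
Iteration 4: beta = 0.6, y = 0.0065 + 0.6*(0.0065 - 0.5837) = -0.3399
  grad(y) = -1.3987, v = y - alpha*grad = -0.2972
  prox(v) = soft_thresh(-0.2972, 0.0851) = -0.2121
f(x_4) = 5*(-0.2121)^2 + 2*(-0.2121) + 2.79*|-0.2121| = 0.3925


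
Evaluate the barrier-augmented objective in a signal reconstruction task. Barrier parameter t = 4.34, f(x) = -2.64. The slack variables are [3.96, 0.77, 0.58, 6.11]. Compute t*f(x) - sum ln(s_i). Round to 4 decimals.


Step 1: Compute log-barrier.
ln values: [1.3762, -0.2614, -0.5447, 1.8099]
phi = -(1.3762 - 0.2614 - 0.5447 + 1.8099) = -2.3801
Step 2: Compute augmented objective.
t*f(x) = 4.34*-2.64 = -11.4576
Total = -11.4576 - 2.3801 = -13.8377


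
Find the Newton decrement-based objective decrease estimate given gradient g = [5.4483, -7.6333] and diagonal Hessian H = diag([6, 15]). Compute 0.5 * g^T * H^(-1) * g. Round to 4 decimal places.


Step 1: H is diagonal, so H^(-1) * g = [0.9081, -0.5089].
Step 2: g^T H^(-1) g = sum_i g_i^2 / H_ii
  = (5.4483)^2/6 + (-7.6333)^2/15
  = 4.9473 + 3.8845 = 8.8318
Step 3: Objective decrease = 0.5 * g^T H^(-1) g = 4.4159


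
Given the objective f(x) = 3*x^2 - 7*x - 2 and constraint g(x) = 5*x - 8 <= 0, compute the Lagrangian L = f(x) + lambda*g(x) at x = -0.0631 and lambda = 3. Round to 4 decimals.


Step 1: Evaluate f(x).
f(-0.0631) = 3*(-0.0631)^2 - 7*(-0.0631) - 2 = -1.5464
Step 2: Evaluate g(x).
g(-0.0631) = 5*-0.0631 - 8 = -8.3155
Step 3: Compute Lagrangian.
L = -1.5464 + 3*-8.3155 = -26.4929


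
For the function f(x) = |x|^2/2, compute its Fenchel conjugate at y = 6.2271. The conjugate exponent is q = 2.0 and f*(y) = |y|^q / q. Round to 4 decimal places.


The conjugate exponent q satisfies 1/p + 1/q = 1.
p = 2, so q = 2/(2 - 1) = 2.0
|y|^q = 6.2271^2.0 = 38.7768
f*(6.2271) = 38.7768 / 2.0 = 19.3884


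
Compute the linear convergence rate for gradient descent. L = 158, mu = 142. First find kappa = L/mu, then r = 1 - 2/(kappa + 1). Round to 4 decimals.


Step 1: Compute the condition number.
kappa = L/mu = 158/142 = 1.1127
Step 2: Compute the convergence rate.
r = 1 - 2/(kappa + 1) = 1 - 2*mu/(L + mu) = (L - mu)/(L + mu) = 16/300 = 0.0533


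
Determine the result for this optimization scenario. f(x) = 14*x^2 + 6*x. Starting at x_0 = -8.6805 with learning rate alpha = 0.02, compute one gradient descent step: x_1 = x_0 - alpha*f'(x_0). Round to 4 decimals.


We compute the gradient at x_0 and apply the update.
f'(x) = 28*x + 6
f'(-8.6805) = 28*-8.6805 + 6 = -237.054
x_1 = -8.6805 - 0.02*-237.054 = -3.9394


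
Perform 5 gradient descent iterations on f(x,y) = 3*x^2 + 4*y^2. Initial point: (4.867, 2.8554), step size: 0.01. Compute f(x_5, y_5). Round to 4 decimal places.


Gradient descent on f(x,y) = 3*x^2 + 4*y^2.
Starting point: (4.867, 2.8554), alpha = 0.01
Step 1: grad_x = 2*3*4.867 = 29.202, grad_y = 2*4*2.8554 = 22.8432
  x_1 = 4.867 - 0.01*29.202 = 4.575
  y_1 = 2.8554 - 0.01*22.8432 = 2.627
Step 2: grad_x = 2*3*4.575 = 27.4499, grad_y = 2*4*2.627 = 21.0157
  x_2 = 4.575 - 0.01*27.4499 = 4.3005
  y_2 = 2.627 - 0.01*21.0157 = 2.4168
Step 3: grad_x = 2*3*4.3005 = 25.8029, grad_y = 2*4*2.4168 = 19.3345
  x_3 = 4.3005 - 0.01*25.8029 = 4.0425
  y_3 = 2.4168 - 0.01*19.3345 = 2.2235
Step 4: grad_x = 2*3*4.0425 = 24.2547, grad_y = 2*4*2.2235 = 17.7877
  x_4 = 4.0425 - 0.01*24.2547 = 3.7999
  y_4 = 2.2235 - 0.01*17.7877 = 2.0456
Step 5: grad_x = 2*3*3.7999 = 22.7994, grad_y = 2*4*2.0456 = 16.3647
  x_5 = 3.7999 - 0.01*22.7994 = 3.5719
  y_5 = 2.0456 - 0.01*16.3647 = 1.8819
f(3.5719, 1.8819) = 3*3.5719^2 + 4*1.8819^2 = 52.4425


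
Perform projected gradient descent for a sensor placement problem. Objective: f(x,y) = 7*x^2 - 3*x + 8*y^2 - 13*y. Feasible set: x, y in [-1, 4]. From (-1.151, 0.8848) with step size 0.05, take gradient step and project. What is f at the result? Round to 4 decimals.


Step 1: Compute gradient at (-1.151, 0.8848).
grad_x = 2*7*-1.151 - 3 = -19.114
grad_y = 2*8*0.8848 - 13 = 1.1568
Step 2: Gradient step.
x_raw = -1.151 - 0.05*-19.114 = -0.1953
y_raw = 0.8848 - 0.05*1.1568 = 0.827
Step 3: Project onto [-1, 4].
x_proj = clip(-0.1953) = -0.1953
y_proj = clip(0.827) = 0.827
Step 4: Evaluate f.
f(-0.1953, 0.827) = -4.4267


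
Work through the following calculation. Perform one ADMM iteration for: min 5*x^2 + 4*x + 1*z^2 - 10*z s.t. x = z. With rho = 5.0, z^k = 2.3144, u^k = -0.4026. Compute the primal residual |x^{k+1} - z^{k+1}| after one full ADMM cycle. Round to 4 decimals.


ADMM iteration with rho = 5.0, z^k = 2.3144, u^k = -0.4026
Step 1: x-update.
Minimize 5*x^2 + 4*x + (5.0/2)*(x - 2.3144 - 0.4026)^2
FOC: (2*5 + 5.0)*x = -4 + 5.0*(2.3144 + 0.4026)
x^{k+1} = 0.639
Step 2: z-update.
Minimize 1*z^2 - 10*z + (5.0/2)*(0.639 - z - 0.4026)^2
FOC: (2*1 + 5.0)*z = 10 + 5.0*(0.639 - 0.4026)
z^{k+1} = 1.5974
Step 3: u-update.
u^{k+1} = -0.4026 + 0.639 - 1.5974 = -1.361
Step 4: Primal residual = |0.639 - 1.5974| = 0.9584


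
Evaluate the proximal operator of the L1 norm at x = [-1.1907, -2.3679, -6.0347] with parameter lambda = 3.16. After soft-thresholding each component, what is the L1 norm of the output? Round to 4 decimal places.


Soft-thresholding with lambda = 3.16:
prox(-1.1907) = sign(-1.1907)*max(|-1.1907| - 3.16, 0) = 0.0
prox(-2.3679) = sign(-2.3679)*max(|-2.3679| - 3.16, 0) = 0.0
prox(-6.0347) = sign(-6.0347)*max(|-6.0347| - 3.16, 0) = -2.8747
prox(x) = [0.0, 0.0, -2.8747]
||prox(x)||_1 = 0.0 + 0.0 + 2.8747 = 2.8747


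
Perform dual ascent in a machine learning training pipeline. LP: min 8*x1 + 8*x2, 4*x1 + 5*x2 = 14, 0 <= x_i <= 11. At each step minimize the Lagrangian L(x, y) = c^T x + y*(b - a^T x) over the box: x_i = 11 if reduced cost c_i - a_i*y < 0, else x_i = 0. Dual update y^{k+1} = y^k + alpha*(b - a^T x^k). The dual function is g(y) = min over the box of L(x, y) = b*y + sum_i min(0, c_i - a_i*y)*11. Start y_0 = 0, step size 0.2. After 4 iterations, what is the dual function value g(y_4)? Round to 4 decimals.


Dual ascent for LP: min 8*x1 + 8*x2, 4*x1 + 5*x2 = 14, 0 <= x_i <= 11
Step 1: y^k = 0.0, reduced costs: (8.0, 8.0)
  x^k = (0.0, 0.0), subgradient = b - a^T x = 14.0
  y^{k+1} = 0.0 + 0.2*14.0 = 2.8
Step 2: y^k = 2.8, reduced costs: (-3.2, -6.0)
  x^k = (11.0, 11.0), subgradient = b - a^T x = -85.0
  y^{k+1} = 2.8 + 0.2*-85.0 = -14.2
Step 3: y^k = -14.2, reduced costs: (64.8, 79.0)
  x^k = (0.0, 0.0), subgradient = b - a^T x = 14.0
  y^{k+1} = -14.2 + 0.2*14.0 = -11.4
Step 4: y^k = -11.4, reduced costs: (53.6, 65.0)
  x^k = (0.0, 0.0), subgradient = b - a^T x = 14.0
  y^{k+1} = -11.4 + 0.2*14.0 = -8.6
Dual objective at y_4 = -8.6: reduced costs (42.4, 51.0), box minimizer x = (0.0, 0.0)
g(y_4) = b*y + (c1 - a1*y)*x1 + (c2 - a2*y)*x2 = 14*(-8.6) + 42.4*0.0 + 51.0*0.0 = -120.4 + 0.0 + 0.0 = -120.4


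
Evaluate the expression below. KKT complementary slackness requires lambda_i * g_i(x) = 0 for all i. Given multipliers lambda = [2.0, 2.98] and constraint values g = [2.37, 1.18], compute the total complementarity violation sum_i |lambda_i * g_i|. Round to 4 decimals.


KKT complementary slackness check:
lambda_1 * g_1 = 2.0 * 2.37 = 4.74
lambda_2 * g_2 = 2.98 * 1.18 = 3.5164
Total violation = 4.74 + 3.5164 = 8.2564


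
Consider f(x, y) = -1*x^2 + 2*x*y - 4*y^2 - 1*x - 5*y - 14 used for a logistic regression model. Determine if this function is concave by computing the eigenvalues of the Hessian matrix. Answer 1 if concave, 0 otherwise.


The Hessian of f(x,y) = -1*x^2 + 2*x*y - 4*y^2 - 1*x - 5*y - 14 is:
H = [[-2, 2], [2, -8]]
Trace = -2 - 8 = -10
Determinant = -2*-8 - (2)^2 = 12
Discriminant = (-10)^2 - 4*12 = 52.0
Eigenvalues: lambda_1 = -8.6056, lambda_2 = -1.3944
The function is concave.

1


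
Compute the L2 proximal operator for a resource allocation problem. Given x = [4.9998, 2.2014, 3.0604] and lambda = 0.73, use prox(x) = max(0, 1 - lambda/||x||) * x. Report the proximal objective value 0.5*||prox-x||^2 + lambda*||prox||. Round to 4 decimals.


Step 1: Compute ||x||.
||x|| = 6.2618
Step 2: Compute scaling factor.
scale = max(0, 1 - 0.73/6.2618) = 0.8834
Step 3: prox(x) = [4.4169, 1.9448, 2.7036]
||prox(x)|| = 5.5318
Step 4: Proximal objective.
0.5*||prox-x||^2 = 0.2665
lambda*||prox|| = 4.0382
Total = 4.3047


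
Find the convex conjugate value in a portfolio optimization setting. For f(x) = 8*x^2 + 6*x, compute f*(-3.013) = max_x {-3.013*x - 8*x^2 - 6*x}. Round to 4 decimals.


f*(y) = sup_x {y*x - a*x^2 - b*x} = sup_x {(y-b)*x - a*x^2}
FOC: (y - b) - 2a*x = 0 => x* = (y - b)/(2a)
x* = (-3.013 - 6)/(2*8) = -0.5633
f*(-3.013) = (y-b)^2/(4a) = (-3.013 - 6)^2/(4*8)
= 81.2342/32 = 2.5386


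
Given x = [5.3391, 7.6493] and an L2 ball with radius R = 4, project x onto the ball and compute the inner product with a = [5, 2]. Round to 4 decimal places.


Step 1: Compute ||x|| (intermediates to 6 decimals).
||x|| = sqrt(5.3391^2 + 7.6493^2) = 9.328332
Step 2: Project.
Since ||x|| > R, scale = R/||x|| = 4/9.328332 = 0.428801, proj(x) = scale * x
proj(x) = [2.289411, 3.280027]
Step 3: Dot product.
a^T * proj(x) = 5*2.289411 + 2*3.280027 = 18.0071


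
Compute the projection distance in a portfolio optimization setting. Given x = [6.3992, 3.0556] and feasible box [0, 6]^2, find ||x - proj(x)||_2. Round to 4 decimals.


Project each component onto [0, 6].
clip(6.3992) = 6.0, clip(3.0556) = 3.0556
Projection = [6.0, 3.0556]
Squared diffs: [0.1594, 0.0]
Distance = sqrt(0.1594) = 0.3992


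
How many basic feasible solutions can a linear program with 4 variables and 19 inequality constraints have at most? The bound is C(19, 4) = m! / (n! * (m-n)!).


Each vertex corresponds to some choice of n active constraints out of m, so the number of vertices is at most C(m, n) = m! / (n!(m-n)!).
m = 19, n = 4
Numerator: 19 * 18 * 17 * 16
Denominator: 4! = 24
C(19, 4) = 3876


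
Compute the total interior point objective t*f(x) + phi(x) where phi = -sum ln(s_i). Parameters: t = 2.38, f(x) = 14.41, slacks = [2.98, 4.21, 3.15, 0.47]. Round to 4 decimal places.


Step 1: Compute log-barrier.
ln values: [1.0919, 1.4375, 1.1474, -0.755]
phi = -(1.0919 + 1.4375 + 1.1474 - 0.755) = -2.9218
Step 2: Compute augmented objective.
t*f(x) = 2.38*14.41 = 34.2958
Total = 34.2958 - 2.9218 = 31.374


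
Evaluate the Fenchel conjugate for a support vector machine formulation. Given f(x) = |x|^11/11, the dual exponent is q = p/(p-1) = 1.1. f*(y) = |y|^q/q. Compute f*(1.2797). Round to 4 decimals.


The conjugate exponent q satisfies 1/p + 1/q = 1.
p = 11, so q = 11/(11 - 1) = 1.1
|y|^q = 1.2797^1.1 = 1.3117
f*(1.2797) = 1.3117 / 1.1 = 1.1924


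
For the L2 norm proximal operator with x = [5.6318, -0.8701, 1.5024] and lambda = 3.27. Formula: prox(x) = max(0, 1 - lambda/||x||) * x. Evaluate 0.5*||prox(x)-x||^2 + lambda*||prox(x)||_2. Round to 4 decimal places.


Step 1: Compute ||x||.
||x|| = 5.8933
Step 2: Compute scaling factor.
scale = max(0, 1 - 3.27/5.8933) = 0.4451
Step 3: prox(x) = [2.5069, -0.3873, 0.6688]
||prox(x)|| = 2.6233
Step 4: Proximal objective.
0.5*||prox-x||^2 = 5.3465
lambda*||prox|| = 8.5782
Total = 13.9248


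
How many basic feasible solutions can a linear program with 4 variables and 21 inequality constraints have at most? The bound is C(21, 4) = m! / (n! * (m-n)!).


Each vertex corresponds to some choice of n active constraints out of m, so the number of vertices is at most C(m, n) = m! / (n!(m-n)!).
m = 21, n = 4
Numerator: 21 * 20 * 19 * 18
Denominator: 4! = 24
C(21, 4) = 5985


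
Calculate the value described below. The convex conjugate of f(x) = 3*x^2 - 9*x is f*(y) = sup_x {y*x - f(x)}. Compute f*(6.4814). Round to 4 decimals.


f*(y) = sup_x {y*x - a*x^2 - b*x} = sup_x {(y-b)*x - a*x^2}
FOC: (y - b) - 2a*x = 0 => x* = (y - b)/(2a)
x* = (6.4814 + 9)/(2*3) = 2.5802
f*(6.4814) = (y-b)^2/(4a) = (6.4814 + 9)^2/(4*3)
= 239.6737/12 = 19.9728


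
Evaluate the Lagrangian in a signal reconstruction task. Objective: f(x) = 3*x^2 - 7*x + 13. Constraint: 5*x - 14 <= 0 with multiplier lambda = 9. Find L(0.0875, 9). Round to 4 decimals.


Step 1: Evaluate f(x).
f(0.0875) = 3*0.0875^2 - 7*0.0875 + 13 = 12.4105
Step 2: Evaluate g(x).
g(0.0875) = 5*0.0875 - 14 = -13.5625
Step 3: Compute Lagrangian.
L = 12.4105 + 9*-13.5625 = -109.652


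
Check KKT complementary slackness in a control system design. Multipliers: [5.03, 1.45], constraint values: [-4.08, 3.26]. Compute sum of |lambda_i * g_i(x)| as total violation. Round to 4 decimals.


KKT complementary slackness check:
lambda_1 * g_1 = 5.03 * -4.08 = -20.5224
lambda_2 * g_2 = 1.45 * 3.26 = 4.727
Total violation = 20.5224 + 4.727 = 25.2494


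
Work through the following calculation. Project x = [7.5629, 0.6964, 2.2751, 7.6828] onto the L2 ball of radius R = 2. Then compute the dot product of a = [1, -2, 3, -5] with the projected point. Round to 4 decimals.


Step 1: Compute ||x|| (intermediates to 6 decimals).
||x|| = sqrt(7.5629^2 + 0.6964^2 + 2.2751^2 + 7.6828^2) = 11.040105
Step 2: Project.
Since ||x|| > R, scale = R/||x|| = 2/11.040105 = 0.181158, proj(x) = scale * x
proj(x) = [1.37008, 0.126158, 0.412153, 1.391801]
Step 3: Dot product.
a^T * proj(x) = 1*1.37008 - 2*0.126158 + 3*0.412153 - 5*1.391801 = -4.6048


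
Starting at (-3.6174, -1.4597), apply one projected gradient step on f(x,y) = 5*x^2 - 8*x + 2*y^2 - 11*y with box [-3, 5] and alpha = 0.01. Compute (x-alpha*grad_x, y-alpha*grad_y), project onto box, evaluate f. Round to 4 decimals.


Step 1: Compute gradient at (-3.6174, -1.4597).
grad_x = 2*5*-3.6174 - 8 = -44.174
grad_y = 2*2*-1.4597 - 11 = -16.8388
Step 2: Gradient step.
x_raw = -3.6174 - 0.01*-44.174 = -3.1757
y_raw = -1.4597 - 0.01*-16.8388 = -1.2913
Step 3: Project onto [-3, 5].
x_proj = clip(-3.1757) = -3.0
y_proj = clip(-1.2913) = -1.2913
Step 4: Evaluate f.
f(-3.0, -1.2913) = 86.5394


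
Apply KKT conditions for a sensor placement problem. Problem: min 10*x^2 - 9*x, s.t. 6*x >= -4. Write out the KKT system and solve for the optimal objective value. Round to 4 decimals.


Step 1: Try lambda = 0 (constraint inactive).
Stationarity: 2*10*x - 9 = 0
x* = 9/(2*10) = 0.45
Check constraint: 6*0.45 = 2.7 >= -4 -- satisfied.
Step 2: Compute optimal value.
f(x*) = 10*0.45^2 - 9*0.45 = -2.025


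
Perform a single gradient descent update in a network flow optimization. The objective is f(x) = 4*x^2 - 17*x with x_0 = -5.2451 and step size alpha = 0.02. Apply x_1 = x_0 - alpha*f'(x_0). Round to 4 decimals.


We compute the gradient at x_0 and apply the update.
f'(x) = 8*x - 17
f'(-5.2451) = 8*-5.2451 - 17 = -58.9608
x_1 = -5.2451 - 0.02*-58.9608 = -4.0659


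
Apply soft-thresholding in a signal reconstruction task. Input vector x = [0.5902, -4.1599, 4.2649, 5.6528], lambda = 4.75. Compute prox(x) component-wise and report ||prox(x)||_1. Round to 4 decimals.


Soft-thresholding with lambda = 4.75:
prox(0.5902) = sign(0.5902)*max(|0.5902| - 4.75, 0) = 0.0
prox(-4.1599) = sign(-4.1599)*max(|-4.1599| - 4.75, 0) = 0.0
prox(4.2649) = sign(4.2649)*max(|4.2649| - 4.75, 0) = 0.0
prox(5.6528) = sign(5.6528)*max(|5.6528| - 4.75, 0) = 0.9028
prox(x) = [0.0, 0.0, 0.0, 0.9028]
||prox(x)||_1 = 0.0 + 0.0 + 0.0 + 0.9028 = 0.9028


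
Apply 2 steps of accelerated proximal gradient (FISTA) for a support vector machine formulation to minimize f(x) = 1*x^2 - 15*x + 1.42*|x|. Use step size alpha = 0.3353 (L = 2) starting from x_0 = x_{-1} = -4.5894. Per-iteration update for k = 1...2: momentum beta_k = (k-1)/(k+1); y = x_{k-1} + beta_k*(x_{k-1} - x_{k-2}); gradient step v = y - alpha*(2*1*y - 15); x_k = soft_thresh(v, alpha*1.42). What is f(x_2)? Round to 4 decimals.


FISTA on f(x) = 1*x^2 - 15*x + 1.42*|x|
L = 2, alpha = 0.3353
Iteration 1: beta = 0.0, y = -4.5894 + 0.0*(-4.5894 + 4.5894) = -4.5894
  grad(y) = -24.1788, v = y - alpha*grad = 3.5178
  prox(v) = soft_thresh(3.5178, 0.4761) = 3.0416
Iteration 2: beta = 0.3333, y = 3.0416 + 0.3333*(3.0416 + 4.5894) = 5.5853
  grad(y) = -3.8294, v = y - alpha*grad = 6.8693
  prox(v) = soft_thresh(6.8693, 0.4761) = 6.3932
f(x_2) = 1*6.3932^2 - 15*6.3932 + 1.42*|6.3932| = -45.9466


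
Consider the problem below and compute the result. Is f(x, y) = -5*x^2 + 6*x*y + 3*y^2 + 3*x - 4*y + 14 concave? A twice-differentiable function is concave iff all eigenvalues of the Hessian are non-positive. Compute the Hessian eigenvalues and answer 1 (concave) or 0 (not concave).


The Hessian of f(x,y) = -5*x^2 + 6*x*y + 3*y^2 + 3*x - 4*y + 14 is:
H = [[-10, 6], [6, 6]]
Trace = -10 + 6 = -4
Determinant = -10*6 - (6)^2 = -96
Discriminant = (-4)^2 - 4*-96 = 400.0
Eigenvalues: lambda_1 = -12.0, lambda_2 = 8.0
The function is not concave.

0


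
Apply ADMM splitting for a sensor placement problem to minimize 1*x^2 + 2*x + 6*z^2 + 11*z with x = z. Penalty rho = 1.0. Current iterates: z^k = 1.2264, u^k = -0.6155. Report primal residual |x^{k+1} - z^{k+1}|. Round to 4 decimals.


ADMM iteration with rho = 1.0, z^k = 1.2264, u^k = -0.6155
Step 1: x-update.
Minimize 1*x^2 + 2*x + (1.0/2)*(x - 1.2264 - 0.6155)^2
FOC: (2*1 + 1.0)*x = -2 + 1.0*(1.2264 + 0.6155)
x^{k+1} = -0.0527
Step 2: z-update.
Minimize 6*z^2 + 11*z + (1.0/2)*(-0.0527 - z - 0.6155)^2
FOC: (2*6 + 1.0)*z = -11 + 1.0*(-0.0527 - 0.6155)
z^{k+1} = -0.8976
Step 3: u-update.
u^{k+1} = -0.6155 - 0.0527 + 0.8976 = 0.2294
Step 4: Primal residual = |-0.0527 + 0.8976| = 0.8449


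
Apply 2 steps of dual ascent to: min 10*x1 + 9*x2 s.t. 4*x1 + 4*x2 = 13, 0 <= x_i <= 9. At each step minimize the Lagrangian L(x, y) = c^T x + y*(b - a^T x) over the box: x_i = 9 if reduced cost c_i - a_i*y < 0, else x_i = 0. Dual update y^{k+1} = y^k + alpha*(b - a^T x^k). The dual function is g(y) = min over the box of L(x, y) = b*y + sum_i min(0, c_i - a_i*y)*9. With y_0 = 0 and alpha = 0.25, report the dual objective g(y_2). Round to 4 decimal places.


Dual ascent for LP: min 10*x1 + 9*x2, 4*x1 + 4*x2 = 13, 0 <= x_i <= 9
Step 1: y^k = 0.0, reduced costs: (10.0, 9.0)
  x^k = (0.0, 0.0), subgradient = b - a^T x = 13.0
  y^{k+1} = 0.0 + 0.25*13.0 = 3.25
Step 2: y^k = 3.25, reduced costs: (-3.0, -4.0)
  x^k = (9.0, 9.0), subgradient = b - a^T x = -59.0
  y^{k+1} = 3.25 + 0.25*-59.0 = -11.5
Dual objective at y_2 = -11.5: reduced costs (56.0, 55.0), box minimizer x = (0.0, 0.0)
g(y_2) = b*y + (c1 - a1*y)*x1 + (c2 - a2*y)*x2 = 13*(-11.5) + 56.0*0.0 + 55.0*0.0 = -149.5 + 0.0 + 0.0 = -149.5


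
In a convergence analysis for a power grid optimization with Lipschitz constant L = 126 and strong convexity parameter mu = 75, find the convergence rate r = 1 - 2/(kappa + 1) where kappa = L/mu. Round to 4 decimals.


Step 1: Compute the condition number.
kappa = L/mu = 126/75 = 1.68
Step 2: Compute the convergence rate.
r = 1 - 2/(kappa + 1) = 1 - 2*mu/(L + mu) = (L - mu)/(L + mu) = 51/201 = 0.2537


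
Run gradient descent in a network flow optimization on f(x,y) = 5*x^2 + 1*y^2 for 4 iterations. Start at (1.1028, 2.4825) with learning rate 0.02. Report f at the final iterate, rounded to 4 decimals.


Gradient descent on f(x,y) = 5*x^2 + 1*y^2.
Starting point: (1.1028, 2.4825), alpha = 0.02
Step 1: grad_x = 2*5*1.1028 = 11.028, grad_y = 2*1*2.4825 = 4.965
  x_1 = 1.1028 - 0.02*11.028 = 0.8822
  y_1 = 2.4825 - 0.02*4.965 = 2.3832
Step 2: grad_x = 2*5*0.8822 = 8.8224, grad_y = 2*1*2.3832 = 4.7664
  x_2 = 0.8822 - 0.02*8.8224 = 0.7058
  y_2 = 2.3832 - 0.02*4.7664 = 2.2879
Step 3: grad_x = 2*5*0.7058 = 7.0579, grad_y = 2*1*2.2879 = 4.5757
  x_3 = 0.7058 - 0.02*7.0579 = 0.5646
  y_3 = 2.2879 - 0.02*4.5757 = 2.1964
Step 4: grad_x = 2*5*0.5646 = 5.6463, grad_y = 2*1*2.1964 = 4.3927
  x_4 = 0.5646 - 0.02*5.6463 = 0.4517
  y_4 = 2.1964 - 0.02*4.3927 = 2.1085
f(0.4517, 2.1085) = 5*0.4517^2 + 1*2.1085^2 = 5.466


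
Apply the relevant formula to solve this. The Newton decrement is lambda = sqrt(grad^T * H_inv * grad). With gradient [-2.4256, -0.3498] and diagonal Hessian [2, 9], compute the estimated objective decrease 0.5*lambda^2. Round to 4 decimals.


Step 1: H is diagonal, so H^(-1) * g = [-1.2128, -0.0389].
Step 2: g^T H^(-1) g = sum_i g_i^2 / H_ii
  = (-2.4256)^2/2 + (-0.3498)^2/9
  = 2.9418 + 0.0136 = 2.9554
Step 3: Objective decrease = 0.5 * g^T H^(-1) g = 1.4777


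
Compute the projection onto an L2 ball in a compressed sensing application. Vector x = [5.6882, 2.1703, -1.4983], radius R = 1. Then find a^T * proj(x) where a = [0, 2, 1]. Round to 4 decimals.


Step 1: Compute ||x|| (intermediates to 6 decimals).
||x|| = sqrt(5.6882^2 + 2.1703^2 + (-1.4983)^2) = 6.269826
Step 2: Project.
Since ||x|| > R, scale = R/||x|| = 1/6.269826 = 0.159494, proj(x) = scale * x
proj(x) = [0.907234, 0.34615, -0.23897]
Step 3: Dot product.
a^T * proj(x) = 0*0.907234 + 2*0.34615 + 1*(-0.23897) = 0.4533


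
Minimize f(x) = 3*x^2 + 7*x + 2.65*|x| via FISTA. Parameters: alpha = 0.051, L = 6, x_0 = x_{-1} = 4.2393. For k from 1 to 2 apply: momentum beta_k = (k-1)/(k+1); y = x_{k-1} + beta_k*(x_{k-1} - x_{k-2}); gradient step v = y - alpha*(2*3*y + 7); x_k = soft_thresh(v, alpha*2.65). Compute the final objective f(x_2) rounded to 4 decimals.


FISTA on f(x) = 3*x^2 + 7*x + 2.65*|x|
L = 6, alpha = 0.051
Iteration 1: beta = 0.0, y = 4.2393 + 0.0*(4.2393 - 4.2393) = 4.2393
  grad(y) = 32.4358, v = y - alpha*grad = 2.5851
  prox(v) = soft_thresh(2.5851, 0.1352) = 2.4499
Iteration 2: beta = 0.3333, y = 2.4499 + 0.3333*(2.4499 - 4.2393) = 1.8535
  grad(y) = 18.1208, v = y - alpha*grad = 0.9293
  prox(v) = soft_thresh(0.9293, 0.1352) = 0.7942
f(x_2) = 3*0.7942^2 + 7*0.7942 + 2.65*|0.7942| = 9.5556


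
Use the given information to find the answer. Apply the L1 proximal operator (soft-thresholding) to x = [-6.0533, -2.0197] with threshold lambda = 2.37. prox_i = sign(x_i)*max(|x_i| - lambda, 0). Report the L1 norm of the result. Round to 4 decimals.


Soft-thresholding with lambda = 2.37:
prox(-6.0533) = sign(-6.0533)*max(|-6.0533| - 2.37, 0) = -3.6833
prox(-2.0197) = sign(-2.0197)*max(|-2.0197| - 2.37, 0) = 0.0
prox(x) = [-3.6833, 0.0]
||prox(x)||_1 = 3.6833 + 0.0 = 3.6833


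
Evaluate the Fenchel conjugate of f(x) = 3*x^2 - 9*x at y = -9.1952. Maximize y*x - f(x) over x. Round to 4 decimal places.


f*(y) = sup_x {y*x - a*x^2 - b*x} = sup_x {(y-b)*x - a*x^2}
FOC: (y - b) - 2a*x = 0 => x* = (y - b)/(2a)
x* = (-9.1952 + 9)/(2*3) = -0.0325
f*(-9.1952) = (y-b)^2/(4a) = (-9.1952 + 9)^2/(4*3)
= 0.0381/12 = 0.0032


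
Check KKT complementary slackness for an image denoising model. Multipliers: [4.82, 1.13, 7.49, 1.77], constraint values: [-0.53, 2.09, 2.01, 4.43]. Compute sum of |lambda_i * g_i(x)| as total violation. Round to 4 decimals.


KKT complementary slackness check:
lambda_1 * g_1 = 4.82 * -0.53 = -2.5546
lambda_2 * g_2 = 1.13 * 2.09 = 2.3617
lambda_3 * g_3 = 7.49 * 2.01 = 15.0549
lambda_4 * g_4 = 1.77 * 4.43 = 7.8411
Total violation = 2.5546 + 2.3617 + 15.0549 + 7.8411 = 27.8123


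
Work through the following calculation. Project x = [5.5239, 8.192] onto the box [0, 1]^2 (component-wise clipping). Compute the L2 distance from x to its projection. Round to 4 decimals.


Project each component onto [0, 1].
clip(5.5239) = 1.0, clip(8.192) = 1.0
Projection = [1.0, 1.0]
Squared diffs: [20.4657, 51.7249]
Distance = sqrt(72.1906) = 8.4965


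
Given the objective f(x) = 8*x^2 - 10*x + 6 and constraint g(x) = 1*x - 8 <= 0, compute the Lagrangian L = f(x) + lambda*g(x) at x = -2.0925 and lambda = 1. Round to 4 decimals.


Step 1: Evaluate f(x).
f(-2.0925) = 8*(-2.0925)^2 - 10*(-2.0925) + 6 = 61.9535
Step 2: Evaluate g(x).
g(-2.0925) = 1*-2.0925 - 8 = -10.0925
Step 3: Compute Lagrangian.
L = 61.9535 + 1*-10.0925 = 51.861


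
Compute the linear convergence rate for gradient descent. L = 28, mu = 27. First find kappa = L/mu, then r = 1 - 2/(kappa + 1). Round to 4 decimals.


Step 1: Compute the condition number.
kappa = L/mu = 28/27 = 1.037
Step 2: Compute the convergence rate.
r = 1 - 2/(kappa + 1) = 1 - 2*mu/(L + mu) = (L - mu)/(L + mu) = 1/55 = 0.0182


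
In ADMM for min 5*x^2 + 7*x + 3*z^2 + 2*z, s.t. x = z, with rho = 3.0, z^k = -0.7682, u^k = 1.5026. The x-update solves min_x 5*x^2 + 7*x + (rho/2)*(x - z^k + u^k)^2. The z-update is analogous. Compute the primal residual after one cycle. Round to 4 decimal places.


ADMM iteration with rho = 3.0, z^k = -0.7682, u^k = 1.5026
Step 1: x-update.
Minimize 5*x^2 + 7*x + (3.0/2)*(x + 0.7682 + 1.5026)^2
FOC: (2*5 + 3.0)*x = -7 + 3.0*(-0.7682 - 1.5026)
x^{k+1} = -1.0625
Step 2: z-update.
Minimize 3*z^2 + 2*z + (3.0/2)*(-1.0625 - z + 1.5026)^2
FOC: (2*3 + 3.0)*z = -2 + 3.0*(-1.0625 + 1.5026)
z^{k+1} = -0.0755
Step 3: u-update.
u^{k+1} = 1.5026 - 1.0625 + 0.0755 = 0.5156
Step 4: Primal residual = |-1.0625 + 0.0755| = 0.987


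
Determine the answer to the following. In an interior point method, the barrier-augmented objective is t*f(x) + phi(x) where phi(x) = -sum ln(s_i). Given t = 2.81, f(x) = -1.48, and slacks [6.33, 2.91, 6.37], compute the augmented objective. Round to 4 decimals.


Step 1: Compute log-barrier.
ln values: [1.8453, 1.0682, 1.8516]
phi = -(1.8453 + 1.0682 + 1.8516) = -4.7651
Step 2: Compute augmented objective.
t*f(x) = 2.81*-1.48 = -4.1588
Total = -4.1588 - 4.7651 = -8.9239


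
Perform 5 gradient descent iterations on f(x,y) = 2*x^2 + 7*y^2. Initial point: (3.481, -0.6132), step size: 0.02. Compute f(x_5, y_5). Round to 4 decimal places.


Gradient descent on f(x,y) = 2*x^2 + 7*y^2.
Starting point: (3.481, -0.6132), alpha = 0.02
Step 1: grad_x = 2*2*3.481 = 13.924, grad_y = 2*7*-0.6132 = -8.5848
  x_1 = 3.481 - 0.02*13.924 = 3.2025
  y_1 = -0.6132 - 0.02*-8.5848 = -0.4415
Step 2: grad_x = 2*2*3.2025 = 12.8101, grad_y = 2*7*-0.4415 = -6.1811
  x_2 = 3.2025 - 0.02*12.8101 = 2.9463
  y_2 = -0.4415 - 0.02*-6.1811 = -0.3179
Step 3: grad_x = 2*2*2.9463 = 11.7853, grad_y = 2*7*-0.3179 = -4.4504
  x_3 = 2.9463 - 0.02*11.7853 = 2.7106
  y_3 = -0.3179 - 0.02*-4.4504 = -0.2289
Step 4: grad_x = 2*2*2.7106 = 10.8425, grad_y = 2*7*-0.2289 = -3.2043
  x_4 = 2.7106 - 0.02*10.8425 = 2.4938
  y_4 = -0.2289 - 0.02*-3.2043 = -0.1648
Step 5: grad_x = 2*2*2.4938 = 9.9751, grad_y = 2*7*-0.1648 = -2.3071
  x_5 = 2.4938 - 0.02*9.9751 = 2.2943
  y_5 = -0.1648 - 0.02*-2.3071 = -0.1186
f(2.2943, -0.1186) = 2*2.2943^2 + 7*(-0.1186)^2 = 10.6258


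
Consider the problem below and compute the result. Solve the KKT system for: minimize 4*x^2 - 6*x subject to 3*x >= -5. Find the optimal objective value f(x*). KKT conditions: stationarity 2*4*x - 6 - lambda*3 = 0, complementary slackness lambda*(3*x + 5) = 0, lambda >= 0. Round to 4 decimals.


Step 1: Try lambda = 0 (constraint inactive).
Stationarity: 2*4*x - 6 = 0
x* = 6/(2*4) = 0.75
Check constraint: 3*0.75 = 2.25 >= -5 -- satisfied.
Step 2: Compute optimal value.
f(x*) = 4*0.75^2 - 6*0.75 = -2.25


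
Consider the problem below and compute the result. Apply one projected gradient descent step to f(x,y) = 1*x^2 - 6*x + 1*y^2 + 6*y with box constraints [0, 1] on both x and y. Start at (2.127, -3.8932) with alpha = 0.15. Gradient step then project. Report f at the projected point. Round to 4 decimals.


Step 1: Compute gradient at (2.127, -3.8932).
grad_x = 2*1*2.127 - 6 = -1.746
grad_y = 2*1*-3.8932 + 6 = -1.7864
Step 2: Gradient step.
x_raw = 2.127 - 0.15*-1.746 = 2.3889
y_raw = -3.8932 - 0.15*-1.7864 = -3.6252
Step 3: Project onto [0, 1].
x_proj = clip(2.3889) = 1.0
y_proj = clip(-3.6252) = 0.0
Step 4: Evaluate f.
f(1.0, 0.0) = -5.0


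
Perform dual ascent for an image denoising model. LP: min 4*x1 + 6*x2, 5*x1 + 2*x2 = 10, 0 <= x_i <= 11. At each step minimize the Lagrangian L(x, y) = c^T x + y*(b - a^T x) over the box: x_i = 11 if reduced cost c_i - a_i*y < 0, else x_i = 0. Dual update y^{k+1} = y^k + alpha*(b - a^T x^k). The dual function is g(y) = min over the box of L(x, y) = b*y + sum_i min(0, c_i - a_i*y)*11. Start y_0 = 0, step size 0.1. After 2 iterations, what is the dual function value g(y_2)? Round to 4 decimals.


Dual ascent for LP: min 4*x1 + 6*x2, 5*x1 + 2*x2 = 10, 0 <= x_i <= 11
Step 1: y^k = 0.0, reduced costs: (4.0, 6.0)
  x^k = (0.0, 0.0), subgradient = b - a^T x = 10.0
  y^{k+1} = 0.0 + 0.1*10.0 = 1.0
Step 2: y^k = 1.0, reduced costs: (-1.0, 4.0)
  x^k = (11.0, 0.0), subgradient = b - a^T x = -45.0
  y^{k+1} = 1.0 + 0.1*-45.0 = -3.5
Dual objective at y_2 = -3.5: reduced costs (21.5, 13.0), box minimizer x = (0.0, 0.0)
g(y_2) = b*y + (c1 - a1*y)*x1 + (c2 - a2*y)*x2 = 10*(-3.5) + 21.5*0.0 + 13.0*0.0 = -35.0 + 0.0 + 0.0 = -35.0


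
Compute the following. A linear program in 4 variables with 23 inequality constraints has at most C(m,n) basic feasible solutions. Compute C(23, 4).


Each vertex corresponds to some choice of n active constraints out of m, so the number of vertices is at most C(m, n) = m! / (n!(m-n)!).
m = 23, n = 4
Numerator: 23 * 22 * 21 * 20
Denominator: 4! = 24
C(23, 4) = 8855


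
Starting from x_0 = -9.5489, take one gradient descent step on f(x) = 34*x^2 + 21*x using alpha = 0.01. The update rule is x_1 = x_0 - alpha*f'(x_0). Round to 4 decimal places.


We compute the gradient at x_0 and apply the update.
f'(x) = 68*x + 21
f'(-9.5489) = 68*-9.5489 + 21 = -628.3252
x_1 = -9.5489 - 0.01*-628.3252 = -3.2656


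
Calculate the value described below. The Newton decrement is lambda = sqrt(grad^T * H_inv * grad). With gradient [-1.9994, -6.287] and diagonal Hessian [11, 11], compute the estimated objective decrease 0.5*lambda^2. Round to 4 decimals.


Step 1: H is diagonal, so H^(-1) * g = [-0.1818, -0.5715].
Step 2: g^T H^(-1) g = sum_i g_i^2 / H_ii
  = (-1.9994)^2/11 + (-6.287)^2/11
  = 0.3634 + 3.5933 = 3.9567
Step 3: Objective decrease = 0.5 * g^T H^(-1) g = 1.9784


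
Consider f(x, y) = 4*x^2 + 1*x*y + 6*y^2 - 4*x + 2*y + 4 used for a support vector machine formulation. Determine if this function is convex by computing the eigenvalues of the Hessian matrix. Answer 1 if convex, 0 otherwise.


The Hessian of f(x,y) = 4*x^2 + 1*x*y + 6*y^2 - 4*x + 2*y + 4 is:
H = [[8, 1], [1, 12]]
Trace = 8 + 12 = 20
Determinant = 8*12 - (1)^2 = 95
Discriminant = (20)^2 - 4*95 = 20.0
Eigenvalues: lambda_1 = 7.7639, lambda_2 = 12.2361
The function is convex.

1


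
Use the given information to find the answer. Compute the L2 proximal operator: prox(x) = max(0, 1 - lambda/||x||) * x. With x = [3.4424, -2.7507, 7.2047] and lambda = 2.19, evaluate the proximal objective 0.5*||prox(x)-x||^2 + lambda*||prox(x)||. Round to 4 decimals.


Step 1: Compute ||x||.
||x|| = 8.4454
Step 2: Compute scaling factor.
scale = max(0, 1 - 2.19/8.4454) = 0.7407
Step 3: prox(x) = [2.5497, -2.0374, 5.3364]
||prox(x)|| = 6.2554
Step 4: Proximal objective.
0.5*||prox-x||^2 = 2.3981
lambda*||prox|| = 13.6993
Total = 16.0973


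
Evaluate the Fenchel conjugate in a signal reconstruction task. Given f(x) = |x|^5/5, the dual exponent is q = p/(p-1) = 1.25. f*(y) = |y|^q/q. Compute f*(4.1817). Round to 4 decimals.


The conjugate exponent q satisfies 1/p + 1/q = 1.
p = 5, so q = 5/(5 - 1) = 1.25
|y|^q = 4.1817^1.25 = 5.9799
f*(4.1817) = 5.9799 / 1.25 = 4.7839


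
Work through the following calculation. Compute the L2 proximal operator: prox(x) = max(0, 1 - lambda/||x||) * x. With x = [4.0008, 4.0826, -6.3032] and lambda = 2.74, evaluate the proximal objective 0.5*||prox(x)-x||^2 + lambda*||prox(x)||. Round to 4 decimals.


Step 1: Compute ||x||.
||x|| = 8.5091
Step 2: Compute scaling factor.
scale = max(0, 1 - 2.74/8.5091) = 0.678
Step 3: prox(x) = [2.7125, 2.768, -4.2735]
||prox(x)|| = 5.7691
Step 4: Proximal objective.
0.5*||prox-x||^2 = 3.7538
lambda*||prox|| = 15.8073
Total = 19.5611


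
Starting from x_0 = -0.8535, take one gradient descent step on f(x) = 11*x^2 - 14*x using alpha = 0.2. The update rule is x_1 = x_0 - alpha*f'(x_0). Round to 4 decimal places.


We compute the gradient at x_0 and apply the update.
f'(x) = 22*x - 14
f'(-0.8535) = 22*-0.8535 - 14 = -32.777
x_1 = -0.8535 - 0.2*-32.777 = 5.7019


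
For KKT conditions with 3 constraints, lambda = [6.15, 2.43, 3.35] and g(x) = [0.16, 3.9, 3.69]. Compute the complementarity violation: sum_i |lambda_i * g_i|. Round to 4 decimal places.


KKT complementary slackness check:
lambda_1 * g_1 = 6.15 * 0.16 = 0.984
lambda_2 * g_2 = 2.43 * 3.9 = 9.477
lambda_3 * g_3 = 3.35 * 3.69 = 12.3615
Total violation = 0.984 + 9.477 + 12.3615 = 22.8225


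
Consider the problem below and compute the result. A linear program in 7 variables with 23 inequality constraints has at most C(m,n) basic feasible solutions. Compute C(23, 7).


Each vertex corresponds to some choice of n active constraints out of m, so the number of vertices is at most C(m, n) = m! / (n!(m-n)!).
m = 23, n = 7
Numerator: 23 * 22 * 21 * 20 * 19 * 18 * 17
Denominator: 7! = 5040
C(23, 7) = 245157


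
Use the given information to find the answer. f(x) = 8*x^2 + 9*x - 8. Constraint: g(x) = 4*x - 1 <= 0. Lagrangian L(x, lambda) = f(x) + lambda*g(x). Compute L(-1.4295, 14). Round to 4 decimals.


Step 1: Evaluate f(x).
f(-1.4295) = 8*(-1.4295)^2 + 9*(-1.4295) - 8 = -4.5177
Step 2: Evaluate g(x).
g(-1.4295) = 4*-1.4295 - 1 = -6.718
Step 3: Compute Lagrangian.
L = -4.5177 + 14*-6.718 = -98.5697


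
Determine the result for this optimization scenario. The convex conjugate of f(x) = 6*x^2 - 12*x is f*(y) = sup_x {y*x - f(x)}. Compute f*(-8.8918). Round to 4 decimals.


f*(y) = sup_x {y*x - a*x^2 - b*x} = sup_x {(y-b)*x - a*x^2}
FOC: (y - b) - 2a*x = 0 => x* = (y - b)/(2a)
x* = (-8.8918 + 12)/(2*6) = 0.259
f*(-8.8918) = (y-b)^2/(4a) = (-8.8918 + 12)^2/(4*6)
= 9.6609/24 = 0.4025


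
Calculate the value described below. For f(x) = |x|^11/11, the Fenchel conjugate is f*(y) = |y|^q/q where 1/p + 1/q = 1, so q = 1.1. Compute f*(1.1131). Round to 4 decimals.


The conjugate exponent q satisfies 1/p + 1/q = 1.
p = 11, so q = 11/(11 - 1) = 1.1
|y|^q = 1.1131^1.1 = 1.1251
f*(1.1131) = 1.1251 / 1.1 = 1.0228
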